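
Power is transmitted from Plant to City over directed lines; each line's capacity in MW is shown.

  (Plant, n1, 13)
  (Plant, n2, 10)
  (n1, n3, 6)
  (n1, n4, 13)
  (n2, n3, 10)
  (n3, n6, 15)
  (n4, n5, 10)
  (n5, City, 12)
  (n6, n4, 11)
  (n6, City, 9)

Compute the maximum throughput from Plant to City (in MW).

Augment Plant→n1→n3→n6→City: bottleneck 6, flow now 6.
Augment Plant→n1→n4→n5→City: bottleneck 7, flow now 13.
Augment Plant→n2→n3→n6→City: bottleneck 3, flow now 16.
Augment Plant→n2→n3→n1→n4→n5→City: bottleneck 3, flow now 19. (uses reverse residual edge)
No augmenting path remains; maximum flow = 19.
In the residual graph, reachable from Plant: {Plant, n1, n2, n3, n4, n6}.
Min-cut edges: n4→n5 (10), n6→City (9); capacity 10 + 9 = 19.
This cut is saturated, so no flow can exceed 19.

19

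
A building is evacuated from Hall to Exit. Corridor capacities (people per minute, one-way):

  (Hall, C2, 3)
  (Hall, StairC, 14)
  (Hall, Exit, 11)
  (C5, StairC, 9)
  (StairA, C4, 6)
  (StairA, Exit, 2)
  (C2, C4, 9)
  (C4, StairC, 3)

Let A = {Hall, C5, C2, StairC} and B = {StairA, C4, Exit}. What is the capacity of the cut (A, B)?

20

Edges leaving {Hall, C5, C2, StairC}: Hall→Exit (11), C2→C4 (9).
Cut capacity = 11 + 9 = 20.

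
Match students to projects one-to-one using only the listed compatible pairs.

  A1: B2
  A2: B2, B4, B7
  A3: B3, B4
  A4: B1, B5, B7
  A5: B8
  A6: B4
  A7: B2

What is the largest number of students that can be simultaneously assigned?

Unit-capacity flow: source→left, listed edges, right→sink; max matching = max flow.
Augmenting path A1→B2 (+1); matched 1.
Augmenting path A2→B4 (+1); matched 2.
Augmenting path A3→B3 (+1); matched 3.
Augmenting path A4→B1 (+1); matched 4.
Augmenting path A5→B8 (+1); matched 5.
Augmenting path A6→B4→A2→B7 (+1); matched 6.
No augmenting path remains; maximum matching = 6.
König certificate: {A2, A3, A4, A5, A6, B2} is a vertex cover of size 6 (every listed pair touches it), so no matching can be larger.

6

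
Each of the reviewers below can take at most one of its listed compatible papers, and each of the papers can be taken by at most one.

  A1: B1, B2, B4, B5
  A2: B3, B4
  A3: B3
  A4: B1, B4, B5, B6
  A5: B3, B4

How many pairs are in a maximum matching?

4

Unit-capacity flow: source→left, listed edges, right→sink; max matching = max flow.
Augmenting path A1→B1 (+1); matched 1.
Augmenting path A2→B3 (+1); matched 2.
Augmenting path A4→B4 (+1); matched 3.
Augmenting path A5→B4→A4→B5 (+1); matched 4.
No augmenting path remains; maximum matching = 4.
König certificate: {A1, A4, B3, B4} is a vertex cover of size 4 (every listed pair touches it), so no matching can be larger.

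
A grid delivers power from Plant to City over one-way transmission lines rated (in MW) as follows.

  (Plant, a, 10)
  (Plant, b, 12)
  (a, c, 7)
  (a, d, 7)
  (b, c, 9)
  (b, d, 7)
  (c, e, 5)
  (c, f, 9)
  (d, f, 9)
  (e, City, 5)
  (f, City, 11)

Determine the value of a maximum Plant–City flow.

16

Augment Plant→a→c→e→City: bottleneck 5, flow now 5.
Augment Plant→a→c→f→City: bottleneck 2, flow now 7.
Augment Plant→a→d→f→City: bottleneck 3, flow now 10.
Augment Plant→b→c→f→City: bottleneck 6, flow now 16.
No augmenting path remains; maximum flow = 16.
In the residual graph, reachable from Plant: {Plant, a, b, c, d, f}.
Min-cut edges: c→e (5), f→City (11); capacity 5 + 11 = 16.
This cut is saturated, so no flow can exceed 16.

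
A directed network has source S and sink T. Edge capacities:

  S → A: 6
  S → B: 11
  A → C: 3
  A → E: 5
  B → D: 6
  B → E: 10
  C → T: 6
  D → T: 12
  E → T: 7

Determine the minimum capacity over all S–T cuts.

16

Augment S→A→C→T: bottleneck 3, flow now 3.
Augment S→A→E→T: bottleneck 3, flow now 6.
Augment S→B→D→T: bottleneck 6, flow now 12.
Augment S→B→E→T: bottleneck 4, flow now 16.
No augmenting path remains; maximum flow = 16.
By max-flow min-cut, the minimum cut capacity equals the max flow.
In the residual graph, reachable from S: {S, A, B, E}.
Min-cut edges: A→C (3), B→D (6), E→T (7); capacity 3 + 6 + 7 = 16.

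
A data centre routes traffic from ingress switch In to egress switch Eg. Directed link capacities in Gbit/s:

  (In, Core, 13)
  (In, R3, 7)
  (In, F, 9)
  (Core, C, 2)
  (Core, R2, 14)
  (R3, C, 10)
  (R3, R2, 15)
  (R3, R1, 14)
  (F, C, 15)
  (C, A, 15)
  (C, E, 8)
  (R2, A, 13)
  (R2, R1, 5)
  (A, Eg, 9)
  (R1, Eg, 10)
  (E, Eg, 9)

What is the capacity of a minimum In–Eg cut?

Augment In→R3→R1→Eg: bottleneck 7, flow now 7.
Augment In→Core→C→A→Eg: bottleneck 2, flow now 9.
Augment In→Core→R2→A→Eg: bottleneck 7, flow now 16.
Augment In→Core→R2→R1→Eg: bottleneck 3, flow now 19.
Augment In→F→C→E→Eg: bottleneck 8, flow now 27.
No augmenting path remains; maximum flow = 27.
By max-flow min-cut, the minimum cut capacity equals the max flow.
In the residual graph, reachable from In: {In, Core, R3, F, C, R2, A, R1}.
Min-cut edges: C→E (8), A→Eg (9), R1→Eg (10); capacity 8 + 9 + 10 = 27.

27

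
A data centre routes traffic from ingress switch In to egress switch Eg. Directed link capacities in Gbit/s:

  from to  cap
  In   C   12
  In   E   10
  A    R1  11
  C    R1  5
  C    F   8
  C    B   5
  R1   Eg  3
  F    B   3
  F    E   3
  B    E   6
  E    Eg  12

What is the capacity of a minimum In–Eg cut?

15

Augment In→E→Eg: bottleneck 10, flow now 10.
Augment In→C→R1→Eg: bottleneck 3, flow now 13.
Augment In→C→F→E→Eg: bottleneck 2, flow now 15.
No augmenting path remains; maximum flow = 15.
By max-flow min-cut, the minimum cut capacity equals the max flow.
In the residual graph, reachable from In: {In, C, R1, F, B, E}.
Min-cut edges: R1→Eg (3), E→Eg (12); capacity 3 + 12 = 15.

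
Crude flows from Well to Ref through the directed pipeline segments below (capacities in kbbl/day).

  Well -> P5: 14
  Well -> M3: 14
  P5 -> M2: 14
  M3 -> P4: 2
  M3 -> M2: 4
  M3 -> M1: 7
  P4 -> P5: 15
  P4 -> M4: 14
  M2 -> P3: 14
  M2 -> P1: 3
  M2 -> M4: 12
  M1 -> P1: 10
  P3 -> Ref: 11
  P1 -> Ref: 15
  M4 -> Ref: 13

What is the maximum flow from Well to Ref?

27

Augment Well→P5→M2→P3→Ref: bottleneck 11, flow now 11.
Augment Well→P5→M2→P1→Ref: bottleneck 3, flow now 14.
Augment Well→M3→P4→M4→Ref: bottleneck 2, flow now 16.
Augment Well→M3→M2→M4→Ref: bottleneck 4, flow now 20.
Augment Well→M3→M1→P1→Ref: bottleneck 7, flow now 27.
No augmenting path remains; maximum flow = 27.
In the residual graph, reachable from Well: {Well, M3}.
Min-cut edges: Well→P5 (14), M3→P4 (2), M3→M2 (4), M3→M1 (7); capacity 14 + 2 + 4 + 7 = 27.
This cut is saturated, so no flow can exceed 27.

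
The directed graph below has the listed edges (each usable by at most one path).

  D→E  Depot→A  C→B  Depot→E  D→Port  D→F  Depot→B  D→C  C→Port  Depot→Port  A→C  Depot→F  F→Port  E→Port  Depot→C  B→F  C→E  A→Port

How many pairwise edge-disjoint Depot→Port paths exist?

5

Assign every edge capacity 1; by Menger, the answer equals the max flow.
Path Depot→Port (+1); total 1.
Path Depot→A→Port (+1); total 2.
Path Depot→C→Port (+1); total 3.
Path Depot→E→Port (+1); total 4.
Path Depot→F→Port (+1); total 5.
No residual Depot→Port path; max flow = 5.
Certifying cut of size 5: {Depot→A, Depot→C, Depot→E, Depot→Port, F→Port}.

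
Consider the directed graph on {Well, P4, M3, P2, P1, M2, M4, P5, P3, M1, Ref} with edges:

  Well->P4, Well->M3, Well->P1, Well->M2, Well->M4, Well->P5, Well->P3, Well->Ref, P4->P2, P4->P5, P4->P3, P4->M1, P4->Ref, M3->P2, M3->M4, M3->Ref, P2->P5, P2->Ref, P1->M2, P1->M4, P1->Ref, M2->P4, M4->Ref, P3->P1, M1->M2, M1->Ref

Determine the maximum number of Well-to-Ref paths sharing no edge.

Assign every edge capacity 1; by Menger, the answer equals the max flow.
Path Well→Ref (+1); total 1.
Path Well→P4→Ref (+1); total 2.
Path Well→M3→Ref (+1); total 3.
Path Well→P1→Ref (+1); total 4.
Path Well→M4→Ref (+1); total 5.
Path Well→M2→P4→P2→Ref (+1); total 6.
No residual Well→Ref path; max flow = 6.
Certifying cut of size 6: {M2→P4, M4→Ref, P1→Ref, Well→M3, Well→P4, Well→Ref}.

6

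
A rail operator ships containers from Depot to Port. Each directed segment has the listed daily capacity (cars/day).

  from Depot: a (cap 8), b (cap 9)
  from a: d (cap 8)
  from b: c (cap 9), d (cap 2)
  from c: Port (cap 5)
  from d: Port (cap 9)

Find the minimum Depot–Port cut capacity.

14

Augment Depot→a→d→Port: bottleneck 8, flow now 8.
Augment Depot→b→c→Port: bottleneck 5, flow now 13.
Augment Depot→b→d→Port: bottleneck 1, flow now 14.
No augmenting path remains; maximum flow = 14.
By max-flow min-cut, the minimum cut capacity equals the max flow.
In the residual graph, reachable from Depot: {Depot, a, b, c, d}.
Min-cut edges: c→Port (5), d→Port (9); capacity 5 + 9 = 14.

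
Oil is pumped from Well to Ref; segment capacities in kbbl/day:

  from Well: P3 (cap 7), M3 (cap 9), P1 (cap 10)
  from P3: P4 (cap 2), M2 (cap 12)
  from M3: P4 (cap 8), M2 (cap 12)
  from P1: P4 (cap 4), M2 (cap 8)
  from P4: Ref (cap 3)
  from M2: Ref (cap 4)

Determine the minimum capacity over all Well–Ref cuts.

Augment Well→P3→P4→Ref: bottleneck 2, flow now 2.
Augment Well→P3→M2→Ref: bottleneck 4, flow now 6.
Augment Well→M3→P4→Ref: bottleneck 1, flow now 7.
No augmenting path remains; maximum flow = 7.
By max-flow min-cut, the minimum cut capacity equals the max flow.
In the residual graph, reachable from Well: {Well, P3, M3, P1, P4, M2}.
Min-cut edges: P4→Ref (3), M2→Ref (4); capacity 3 + 4 = 7.

7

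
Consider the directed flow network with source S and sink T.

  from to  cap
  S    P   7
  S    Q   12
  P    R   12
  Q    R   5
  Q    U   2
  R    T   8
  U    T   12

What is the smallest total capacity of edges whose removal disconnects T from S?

Augment S→P→R→T: bottleneck 7, flow now 7.
Augment S→Q→R→T: bottleneck 1, flow now 8.
Augment S→Q→U→T: bottleneck 2, flow now 10.
No augmenting path remains; maximum flow = 10.
By max-flow min-cut, the minimum cut capacity equals the max flow.
In the residual graph, reachable from S: {S, P, Q, R}.
Min-cut edges: Q→U (2), R→T (8); capacity 2 + 8 = 10.

10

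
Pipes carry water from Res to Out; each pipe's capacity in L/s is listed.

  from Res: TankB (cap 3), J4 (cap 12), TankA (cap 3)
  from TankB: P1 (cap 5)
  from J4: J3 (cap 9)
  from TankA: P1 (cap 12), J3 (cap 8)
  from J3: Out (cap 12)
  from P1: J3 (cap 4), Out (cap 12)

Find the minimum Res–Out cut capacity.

15

Augment Res→TankB→P1→Out: bottleneck 3, flow now 3.
Augment Res→J4→J3→Out: bottleneck 9, flow now 12.
Augment Res→TankA→J3→Out: bottleneck 3, flow now 15.
No augmenting path remains; maximum flow = 15.
By max-flow min-cut, the minimum cut capacity equals the max flow.
In the residual graph, reachable from Res: {Res, J4}.
Min-cut edges: Res→TankB (3), Res→TankA (3), J4→J3 (9); capacity 3 + 3 + 9 = 15.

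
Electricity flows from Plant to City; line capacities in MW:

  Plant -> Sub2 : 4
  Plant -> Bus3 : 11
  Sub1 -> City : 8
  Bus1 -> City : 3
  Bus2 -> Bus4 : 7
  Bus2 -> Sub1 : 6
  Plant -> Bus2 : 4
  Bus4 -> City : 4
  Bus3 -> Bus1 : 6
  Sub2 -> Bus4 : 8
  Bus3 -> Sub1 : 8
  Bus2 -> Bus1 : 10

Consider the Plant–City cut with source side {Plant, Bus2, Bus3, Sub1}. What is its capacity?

Edges leaving {Plant, Bus2, Bus3, Sub1}: Plant→Sub2 (4), Bus2→Bus4 (7), Bus2→Bus1 (10), Bus3→Bus1 (6), Sub1→City (8).
Cut capacity = 4 + 7 + 10 + 6 + 8 = 35.

35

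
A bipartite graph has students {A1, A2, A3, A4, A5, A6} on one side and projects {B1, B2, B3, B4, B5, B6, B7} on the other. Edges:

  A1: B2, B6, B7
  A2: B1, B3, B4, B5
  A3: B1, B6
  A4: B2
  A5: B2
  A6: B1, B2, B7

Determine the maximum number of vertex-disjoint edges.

5

Unit-capacity flow: source→left, listed edges, right→sink; max matching = max flow.
Augmenting path A1→B2 (+1); matched 1.
Augmenting path A2→B1 (+1); matched 2.
Augmenting path A3→B6 (+1); matched 3.
Augmenting path A6→B7 (+1); matched 4.
Augmenting path A4→B2→A1→B6→A3→B1→A2→B3 (+1); matched 5.
No augmenting path remains; maximum matching = 5.
König certificate: {A1, A2, A3, A6, B2} is a vertex cover of size 5 (every listed pair touches it), so no matching can be larger.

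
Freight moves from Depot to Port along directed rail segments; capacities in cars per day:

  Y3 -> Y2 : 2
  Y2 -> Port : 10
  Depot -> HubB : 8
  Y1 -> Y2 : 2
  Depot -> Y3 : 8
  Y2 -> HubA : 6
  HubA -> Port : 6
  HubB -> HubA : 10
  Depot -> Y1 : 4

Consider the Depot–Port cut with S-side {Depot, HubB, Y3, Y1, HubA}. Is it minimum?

Yes — it is a minimum cut (capacity 10).

Given cut capacity: 2 + 2 + 6 = 10.
Augment Depot→HubB→HubA→Port: bottleneck 6, flow now 6.
Augment Depot→Y3→Y2→Port: bottleneck 2, flow now 8.
Augment Depot→Y1→Y2→Port: bottleneck 2, flow now 10.
No augmenting path remains; maximum flow = 10.
Cut capacity 10 equals the max flow, so it is a minimum cut.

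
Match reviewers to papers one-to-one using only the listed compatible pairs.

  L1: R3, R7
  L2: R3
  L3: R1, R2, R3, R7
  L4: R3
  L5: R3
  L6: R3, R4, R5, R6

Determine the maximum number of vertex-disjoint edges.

Unit-capacity flow: source→left, listed edges, right→sink; max matching = max flow.
Augmenting path L1→R3 (+1); matched 1.
Augmenting path L3→R1 (+1); matched 2.
Augmenting path L6→R4 (+1); matched 3.
Augmenting path L2→R3→L1→R7 (+1); matched 4.
No augmenting path remains; maximum matching = 4.
König certificate: {L1, L3, L6, R3} is a vertex cover of size 4 (every listed pair touches it), so no matching can be larger.

4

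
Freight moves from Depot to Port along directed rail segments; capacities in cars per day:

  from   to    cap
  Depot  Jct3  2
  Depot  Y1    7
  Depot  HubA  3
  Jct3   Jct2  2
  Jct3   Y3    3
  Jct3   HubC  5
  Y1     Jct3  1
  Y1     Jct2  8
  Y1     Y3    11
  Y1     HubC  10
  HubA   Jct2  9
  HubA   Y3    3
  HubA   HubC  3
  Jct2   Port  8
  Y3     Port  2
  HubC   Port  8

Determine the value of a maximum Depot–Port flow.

Augment Depot→Jct3→Jct2→Port: bottleneck 2, flow now 2.
Augment Depot→Y1→Jct2→Port: bottleneck 6, flow now 8.
Augment Depot→Y1→Y3→Port: bottleneck 1, flow now 9.
Augment Depot→HubA→Y3→Port: bottleneck 1, flow now 10.
Augment Depot→HubA→HubC→Port: bottleneck 2, flow now 12.
No augmenting path remains; maximum flow = 12.
In the residual graph, reachable from Depot: {Depot}.
Min-cut edges: Depot→Jct3 (2), Depot→Y1 (7), Depot→HubA (3); capacity 2 + 7 + 3 = 12.
This cut is saturated, so no flow can exceed 12.

12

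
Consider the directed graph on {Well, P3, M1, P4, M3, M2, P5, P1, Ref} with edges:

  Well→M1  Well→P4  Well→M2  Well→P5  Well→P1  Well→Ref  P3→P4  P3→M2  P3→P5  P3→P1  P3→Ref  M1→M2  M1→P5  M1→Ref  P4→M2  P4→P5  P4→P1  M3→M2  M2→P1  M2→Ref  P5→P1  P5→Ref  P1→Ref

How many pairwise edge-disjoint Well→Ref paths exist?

Assign every edge capacity 1; by Menger, the answer equals the max flow.
Path Well→Ref (+1); total 1.
Path Well→M1→Ref (+1); total 2.
Path Well→M2→Ref (+1); total 3.
Path Well→P5→Ref (+1); total 4.
Path Well→P1→Ref (+1); total 5.
No residual Well→Ref path; max flow = 5.
Certifying cut of size 5: {M2→Ref, P1→Ref, P5→Ref, Well→M1, Well→Ref}.

5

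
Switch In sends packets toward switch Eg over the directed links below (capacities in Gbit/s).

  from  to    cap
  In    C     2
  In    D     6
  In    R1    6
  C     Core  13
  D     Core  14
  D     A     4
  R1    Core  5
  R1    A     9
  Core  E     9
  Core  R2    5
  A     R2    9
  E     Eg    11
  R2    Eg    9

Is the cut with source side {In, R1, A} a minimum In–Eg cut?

Given cut capacity: 2 + 6 + 5 + 9 = 22.
Augment In→C→Core→E→Eg: bottleneck 2, flow now 2.
Augment In→D→Core→E→Eg: bottleneck 6, flow now 8.
Augment In→R1→Core→E→Eg: bottleneck 1, flow now 9.
Augment In→R1→Core→R2→Eg: bottleneck 4, flow now 13.
Augment In→R1→A→R2→Eg: bottleneck 1, flow now 14.
No augmenting path remains; maximum flow = 14.
In the residual graph, reachable from In: {In}.
Min-cut edges: In→C (2), In→D (6), In→R1 (6); capacity 2 + 6 + 6 = 14.
Cut capacity 22 exceeds the max flow 14, so it is not minimum.

No — its capacity is 22, but the minimum cut has capacity 14.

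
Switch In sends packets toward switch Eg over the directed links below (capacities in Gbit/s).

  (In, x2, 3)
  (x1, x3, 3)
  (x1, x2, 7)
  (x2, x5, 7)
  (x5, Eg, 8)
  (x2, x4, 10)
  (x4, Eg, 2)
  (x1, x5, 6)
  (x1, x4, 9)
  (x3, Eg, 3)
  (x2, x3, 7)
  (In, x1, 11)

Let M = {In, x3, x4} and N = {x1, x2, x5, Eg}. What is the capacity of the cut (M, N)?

Edges leaving {In, x3, x4}: In→x1 (11), In→x2 (3), x3→Eg (3), x4→Eg (2).
Cut capacity = 11 + 3 + 3 + 2 = 19.

19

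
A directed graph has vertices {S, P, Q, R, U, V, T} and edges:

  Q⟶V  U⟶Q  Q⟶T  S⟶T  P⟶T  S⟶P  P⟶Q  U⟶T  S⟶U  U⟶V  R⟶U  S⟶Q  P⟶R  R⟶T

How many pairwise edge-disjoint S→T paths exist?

4

Assign every edge capacity 1; by Menger, the answer equals the max flow.
Path S→T (+1); total 1.
Path S→P→T (+1); total 2.
Path S→Q→T (+1); total 3.
Path S→U→T (+1); total 4.
No residual S→T path; max flow = 4.
Certifying cut of size 4: {S→P, S→Q, S→T, S→U}.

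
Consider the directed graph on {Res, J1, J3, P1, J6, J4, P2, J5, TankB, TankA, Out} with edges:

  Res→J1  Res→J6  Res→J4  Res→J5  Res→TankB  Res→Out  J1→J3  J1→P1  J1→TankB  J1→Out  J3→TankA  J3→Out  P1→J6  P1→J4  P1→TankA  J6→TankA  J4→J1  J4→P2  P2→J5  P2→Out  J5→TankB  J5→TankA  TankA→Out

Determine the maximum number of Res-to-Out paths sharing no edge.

4

Assign every edge capacity 1; by Menger, the answer equals the max flow.
Path Res→Out (+1); total 1.
Path Res→J1→Out (+1); total 2.
Path Res→J6→TankA→Out (+1); total 3.
Path Res→J4→P2→Out (+1); total 4.
No residual Res→Out path; max flow = 4.
Certifying cut of size 4: {Res→J1, Res→J4, Res→Out, TankA→Out}.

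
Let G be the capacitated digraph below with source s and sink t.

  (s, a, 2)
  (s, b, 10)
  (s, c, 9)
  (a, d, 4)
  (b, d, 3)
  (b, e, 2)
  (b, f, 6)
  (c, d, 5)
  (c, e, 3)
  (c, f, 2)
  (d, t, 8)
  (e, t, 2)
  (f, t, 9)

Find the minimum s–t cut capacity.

Augment s→a→d→t: bottleneck 2, flow now 2.
Augment s→b→d→t: bottleneck 3, flow now 5.
Augment s→b→e→t: bottleneck 2, flow now 7.
Augment s→b→f→t: bottleneck 5, flow now 12.
Augment s→c→d→t: bottleneck 3, flow now 15.
Augment s→c→f→t: bottleneck 2, flow now 17.
Augment s→c→d→b→f→t: bottleneck 1, flow now 18. (uses reverse residual edge)
No augmenting path remains; maximum flow = 18.
By max-flow min-cut, the minimum cut capacity equals the max flow.
In the residual graph, reachable from s: {s, a, b, c, d, e}.
Min-cut edges: b→f (6), c→f (2), d→t (8), e→t (2); capacity 6 + 2 + 8 + 2 = 18.

18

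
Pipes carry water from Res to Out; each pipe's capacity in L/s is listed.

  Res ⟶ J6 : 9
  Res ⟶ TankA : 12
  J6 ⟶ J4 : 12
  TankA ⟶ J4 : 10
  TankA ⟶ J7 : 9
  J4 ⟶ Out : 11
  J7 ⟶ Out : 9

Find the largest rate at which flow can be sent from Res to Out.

Augment Res→J6→J4→Out: bottleneck 9, flow now 9.
Augment Res→TankA→J4→Out: bottleneck 2, flow now 11.
Augment Res→TankA→J7→Out: bottleneck 9, flow now 20.
No augmenting path remains; maximum flow = 20.
In the residual graph, reachable from Res: {Res, J6, TankA, J4}.
Min-cut edges: TankA→J7 (9), J4→Out (11); capacity 9 + 11 = 20.
This cut is saturated, so no flow can exceed 20.

20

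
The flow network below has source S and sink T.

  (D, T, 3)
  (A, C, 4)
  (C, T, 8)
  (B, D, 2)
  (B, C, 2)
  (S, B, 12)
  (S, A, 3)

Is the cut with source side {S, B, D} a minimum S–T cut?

Given cut capacity: 3 + 2 + 3 = 8.
Augment S→A→C→T: bottleneck 3, flow now 3.
Augment S→B→C→T: bottleneck 2, flow now 5.
Augment S→B→D→T: bottleneck 2, flow now 7.
No augmenting path remains; maximum flow = 7.
In the residual graph, reachable from S: {S, B}.
Min-cut edges: S→A (3), B→C (2), B→D (2); capacity 3 + 2 + 2 = 7.
Cut capacity 8 exceeds the max flow 7, so it is not minimum.

No — its capacity is 8, but the minimum cut has capacity 7.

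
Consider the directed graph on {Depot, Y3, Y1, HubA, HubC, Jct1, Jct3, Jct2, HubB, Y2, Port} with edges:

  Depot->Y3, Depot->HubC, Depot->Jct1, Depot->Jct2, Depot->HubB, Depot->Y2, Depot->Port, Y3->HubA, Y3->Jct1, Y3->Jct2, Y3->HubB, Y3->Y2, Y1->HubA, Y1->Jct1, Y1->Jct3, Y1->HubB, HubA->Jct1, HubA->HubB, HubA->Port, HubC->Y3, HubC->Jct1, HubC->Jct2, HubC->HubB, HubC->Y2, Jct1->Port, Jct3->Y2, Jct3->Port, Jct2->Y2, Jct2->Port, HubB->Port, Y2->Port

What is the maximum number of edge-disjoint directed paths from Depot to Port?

Assign every edge capacity 1; by Menger, the answer equals the max flow.
Path Depot→Port (+1); total 1.
Path Depot→Jct1→Port (+1); total 2.
Path Depot→Jct2→Port (+1); total 3.
Path Depot→HubB→Port (+1); total 4.
Path Depot→Y2→Port (+1); total 5.
Path Depot→Y3→HubA→Port (+1); total 6.
No residual Depot→Port path; max flow = 6.
Certifying cut of size 6: {Depot→Port, HubB→Port, Jct1→Port, Jct2→Port, Y2→Port, Y3→HubA}.

6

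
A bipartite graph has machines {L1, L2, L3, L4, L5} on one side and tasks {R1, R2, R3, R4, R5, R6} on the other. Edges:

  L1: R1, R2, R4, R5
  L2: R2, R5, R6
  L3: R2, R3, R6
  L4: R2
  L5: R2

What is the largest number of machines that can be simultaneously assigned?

Unit-capacity flow: source→left, listed edges, right→sink; max matching = max flow.
Augmenting path L1→R1 (+1); matched 1.
Augmenting path L2→R2 (+1); matched 2.
Augmenting path L3→R3 (+1); matched 3.
Augmenting path L4→R2→L2→R5 (+1); matched 4.
No augmenting path remains; maximum matching = 4.
König certificate: {L1, L2, L3, R2} is a vertex cover of size 4 (every listed pair touches it), so no matching can be larger.

4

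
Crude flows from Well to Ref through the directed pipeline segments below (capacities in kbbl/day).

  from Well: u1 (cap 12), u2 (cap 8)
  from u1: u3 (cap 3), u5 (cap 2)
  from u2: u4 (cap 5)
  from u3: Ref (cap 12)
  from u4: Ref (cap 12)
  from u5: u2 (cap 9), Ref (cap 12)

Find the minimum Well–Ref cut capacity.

10

Augment Well→u1→u3→Ref: bottleneck 3, flow now 3.
Augment Well→u1→u5→Ref: bottleneck 2, flow now 5.
Augment Well→u2→u4→Ref: bottleneck 5, flow now 10.
No augmenting path remains; maximum flow = 10.
By max-flow min-cut, the minimum cut capacity equals the max flow.
In the residual graph, reachable from Well: {Well, u1, u2}.
Min-cut edges: u1→u3 (3), u1→u5 (2), u2→u4 (5); capacity 3 + 2 + 5 = 10.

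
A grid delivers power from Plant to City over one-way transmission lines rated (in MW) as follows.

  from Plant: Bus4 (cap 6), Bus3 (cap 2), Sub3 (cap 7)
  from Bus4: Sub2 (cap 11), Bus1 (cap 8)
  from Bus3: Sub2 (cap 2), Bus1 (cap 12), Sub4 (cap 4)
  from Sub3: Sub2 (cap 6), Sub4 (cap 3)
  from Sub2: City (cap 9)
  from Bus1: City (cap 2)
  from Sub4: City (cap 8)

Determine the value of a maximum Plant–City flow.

15

Augment Plant→Bus4→Sub2→City: bottleneck 6, flow now 6.
Augment Plant→Bus3→Sub2→City: bottleneck 2, flow now 8.
Augment Plant→Sub3→Sub2→City: bottleneck 1, flow now 9.
Augment Plant→Sub3→Sub4→City: bottleneck 3, flow now 12.
Augment Plant→Sub3→Sub2→Bus4→Bus1→City: bottleneck 2, flow now 14. (uses reverse residual edge)
Augment Plant→Sub3→Sub2→Bus3→Sub4→City: bottleneck 1, flow now 15. (uses reverse residual edge)
No augmenting path remains; maximum flow = 15.
In the residual graph, reachable from Plant: {Plant}.
Min-cut edges: Plant→Bus4 (6), Plant→Bus3 (2), Plant→Sub3 (7); capacity 6 + 2 + 7 = 15.
This cut is saturated, so no flow can exceed 15.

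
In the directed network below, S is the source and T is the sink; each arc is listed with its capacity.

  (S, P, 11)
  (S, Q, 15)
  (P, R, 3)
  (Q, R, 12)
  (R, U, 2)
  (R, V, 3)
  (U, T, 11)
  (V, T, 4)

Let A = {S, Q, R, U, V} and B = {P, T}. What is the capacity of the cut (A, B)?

Edges leaving {S, Q, R, U, V}: S→P (11), U→T (11), V→T (4).
Cut capacity = 11 + 11 + 4 = 26.

26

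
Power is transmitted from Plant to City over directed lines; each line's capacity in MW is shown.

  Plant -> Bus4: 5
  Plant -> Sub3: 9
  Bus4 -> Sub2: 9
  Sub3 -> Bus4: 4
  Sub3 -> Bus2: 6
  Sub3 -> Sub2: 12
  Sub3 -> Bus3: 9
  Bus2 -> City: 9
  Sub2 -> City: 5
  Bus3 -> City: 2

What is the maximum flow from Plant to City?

13

Augment Plant→Bus4→Sub2→City: bottleneck 5, flow now 5.
Augment Plant→Sub3→Bus2→City: bottleneck 6, flow now 11.
Augment Plant→Sub3→Bus3→City: bottleneck 2, flow now 13.
No augmenting path remains; maximum flow = 13.
In the residual graph, reachable from Plant: {Plant, Bus4, Sub3, Sub2, Bus3}.
Min-cut edges: Sub3→Bus2 (6), Sub2→City (5), Bus3→City (2); capacity 6 + 5 + 2 = 13.
This cut is saturated, so no flow can exceed 13.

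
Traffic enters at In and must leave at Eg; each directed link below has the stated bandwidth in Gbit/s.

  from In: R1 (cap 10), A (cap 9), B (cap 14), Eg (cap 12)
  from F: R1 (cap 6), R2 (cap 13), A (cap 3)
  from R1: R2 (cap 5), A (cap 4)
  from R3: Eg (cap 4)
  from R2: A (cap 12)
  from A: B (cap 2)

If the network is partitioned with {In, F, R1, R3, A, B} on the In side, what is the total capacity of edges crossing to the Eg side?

Edges leaving {In, F, R1, R3, A, B}: In→Eg (12), F→R2 (13), R1→R2 (5), R3→Eg (4).
Cut capacity = 12 + 13 + 5 + 4 = 34.

34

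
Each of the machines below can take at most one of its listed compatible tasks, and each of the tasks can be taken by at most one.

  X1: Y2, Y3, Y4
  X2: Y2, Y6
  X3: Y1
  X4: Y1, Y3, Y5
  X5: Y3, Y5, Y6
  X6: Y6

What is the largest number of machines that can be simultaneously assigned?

6

Unit-capacity flow: source→left, listed edges, right→sink; max matching = max flow.
Augmenting path X1→Y2 (+1); matched 1.
Augmenting path X2→Y6 (+1); matched 2.
Augmenting path X3→Y1 (+1); matched 3.
Augmenting path X4→Y3 (+1); matched 4.
Augmenting path X5→Y5 (+1); matched 5.
Augmenting path X6→Y6→X2→Y2→X1→Y4 (+1); matched 6.
No augmenting path remains; maximum matching = 6.
König certificate: {X1, X2, X3, X4, X5, X6} is a vertex cover of size 6 (every listed pair touches it), so no matching can be larger.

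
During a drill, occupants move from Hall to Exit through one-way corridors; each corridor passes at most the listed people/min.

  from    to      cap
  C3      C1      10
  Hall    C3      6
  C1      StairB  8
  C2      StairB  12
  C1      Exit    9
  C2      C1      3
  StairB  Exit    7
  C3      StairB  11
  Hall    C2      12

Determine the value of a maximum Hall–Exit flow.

16

Augment Hall→C3→C1→Exit: bottleneck 6, flow now 6.
Augment Hall→C2→C1→Exit: bottleneck 3, flow now 9.
Augment Hall→C2→StairB→Exit: bottleneck 7, flow now 16.
No augmenting path remains; maximum flow = 16.
In the residual graph, reachable from Hall: {Hall, C2, StairB}.
Min-cut edges: Hall→C3 (6), C2→C1 (3), StairB→Exit (7); capacity 6 + 3 + 7 = 16.
This cut is saturated, so no flow can exceed 16.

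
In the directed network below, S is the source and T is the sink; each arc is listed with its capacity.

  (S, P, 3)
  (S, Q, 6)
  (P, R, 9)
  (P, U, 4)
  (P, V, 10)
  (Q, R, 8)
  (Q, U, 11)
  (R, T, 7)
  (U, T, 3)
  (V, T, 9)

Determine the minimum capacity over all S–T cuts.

Augment S→P→R→T: bottleneck 3, flow now 3.
Augment S→Q→R→T: bottleneck 4, flow now 7.
Augment S→Q→U→T: bottleneck 2, flow now 9.
No augmenting path remains; maximum flow = 9.
By max-flow min-cut, the minimum cut capacity equals the max flow.
In the residual graph, reachable from S: {S}.
Min-cut edges: S→P (3), S→Q (6); capacity 3 + 6 = 9.

9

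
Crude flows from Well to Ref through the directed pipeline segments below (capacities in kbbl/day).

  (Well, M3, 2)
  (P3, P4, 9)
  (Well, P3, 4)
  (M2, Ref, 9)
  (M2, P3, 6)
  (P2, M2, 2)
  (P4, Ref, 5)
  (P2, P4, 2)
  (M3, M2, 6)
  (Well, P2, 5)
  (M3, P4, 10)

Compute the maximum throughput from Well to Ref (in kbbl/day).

9

Augment Well→P3→P4→Ref: bottleneck 4, flow now 4.
Augment Well→P2→P4→Ref: bottleneck 1, flow now 5.
Augment Well→P2→M2→Ref: bottleneck 2, flow now 7.
Augment Well→M3→M2→Ref: bottleneck 2, flow now 9.
No augmenting path remains; maximum flow = 9.
In the residual graph, reachable from Well: {Well, P3, P2, P4}.
Min-cut edges: Well→M3 (2), P2→M2 (2), P4→Ref (5); capacity 2 + 2 + 5 = 9.
This cut is saturated, so no flow can exceed 9.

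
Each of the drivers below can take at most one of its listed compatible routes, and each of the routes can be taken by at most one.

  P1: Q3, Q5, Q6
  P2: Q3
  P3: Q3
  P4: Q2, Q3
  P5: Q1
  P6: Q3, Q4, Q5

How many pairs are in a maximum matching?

5

Unit-capacity flow: source→left, listed edges, right→sink; max matching = max flow.
Augmenting path P1→Q3 (+1); matched 1.
Augmenting path P4→Q2 (+1); matched 2.
Augmenting path P5→Q1 (+1); matched 3.
Augmenting path P6→Q4 (+1); matched 4.
Augmenting path P2→Q3→P1→Q5 (+1); matched 5.
No augmenting path remains; maximum matching = 5.
König certificate: {P1, P4, P5, P6, Q3} is a vertex cover of size 5 (every listed pair touches it), so no matching can be larger.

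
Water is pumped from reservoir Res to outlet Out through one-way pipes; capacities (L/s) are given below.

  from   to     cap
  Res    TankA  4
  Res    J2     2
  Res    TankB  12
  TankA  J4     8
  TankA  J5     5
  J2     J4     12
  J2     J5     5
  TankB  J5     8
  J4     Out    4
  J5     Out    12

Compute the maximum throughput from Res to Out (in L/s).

14

Augment Res→TankA→J4→Out: bottleneck 4, flow now 4.
Augment Res→J2→J5→Out: bottleneck 2, flow now 6.
Augment Res→TankB→J5→Out: bottleneck 8, flow now 14.
No augmenting path remains; maximum flow = 14.
In the residual graph, reachable from Res: {Res, TankB}.
Min-cut edges: Res→TankA (4), Res→J2 (2), TankB→J5 (8); capacity 4 + 2 + 8 = 14.
This cut is saturated, so no flow can exceed 14.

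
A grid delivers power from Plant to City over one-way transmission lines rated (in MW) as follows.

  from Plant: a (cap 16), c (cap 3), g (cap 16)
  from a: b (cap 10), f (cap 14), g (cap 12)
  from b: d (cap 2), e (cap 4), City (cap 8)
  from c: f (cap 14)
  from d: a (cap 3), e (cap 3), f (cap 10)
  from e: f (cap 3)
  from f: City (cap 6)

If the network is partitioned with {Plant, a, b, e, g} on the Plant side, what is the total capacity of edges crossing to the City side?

30

Edges leaving {Plant, a, b, e, g}: Plant→c (3), a→f (14), b→d (2), b→City (8), e→f (3).
Cut capacity = 3 + 14 + 2 + 8 + 3 = 30.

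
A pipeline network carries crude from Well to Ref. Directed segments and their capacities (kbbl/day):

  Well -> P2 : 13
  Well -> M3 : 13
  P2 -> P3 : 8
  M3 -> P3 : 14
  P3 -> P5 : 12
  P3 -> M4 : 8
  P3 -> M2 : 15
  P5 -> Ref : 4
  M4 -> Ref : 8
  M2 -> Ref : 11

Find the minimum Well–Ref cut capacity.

21

Augment Well→P2→P3→P5→Ref: bottleneck 4, flow now 4.
Augment Well→P2→P3→M4→Ref: bottleneck 4, flow now 8.
Augment Well→M3→P3→M4→Ref: bottleneck 4, flow now 12.
Augment Well→M3→P3→M2→Ref: bottleneck 9, flow now 21.
No augmenting path remains; maximum flow = 21.
By max-flow min-cut, the minimum cut capacity equals the max flow.
In the residual graph, reachable from Well: {Well, P2}.
Min-cut edges: Well→M3 (13), P2→P3 (8); capacity 13 + 8 = 21.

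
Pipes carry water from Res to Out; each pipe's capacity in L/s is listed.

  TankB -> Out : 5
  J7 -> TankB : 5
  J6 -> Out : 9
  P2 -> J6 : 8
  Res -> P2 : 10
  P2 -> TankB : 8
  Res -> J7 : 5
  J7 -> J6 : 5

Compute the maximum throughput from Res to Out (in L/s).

14

Augment Res→P2→J6→Out: bottleneck 8, flow now 8.
Augment Res→P2→TankB→Out: bottleneck 2, flow now 10.
Augment Res→J7→J6→Out: bottleneck 1, flow now 11.
Augment Res→J7→TankB→Out: bottleneck 3, flow now 14.
No augmenting path remains; maximum flow = 14.
In the residual graph, reachable from Res: {Res, P2, J7, J6, TankB}.
Min-cut edges: J6→Out (9), TankB→Out (5); capacity 9 + 5 = 14.
This cut is saturated, so no flow can exceed 14.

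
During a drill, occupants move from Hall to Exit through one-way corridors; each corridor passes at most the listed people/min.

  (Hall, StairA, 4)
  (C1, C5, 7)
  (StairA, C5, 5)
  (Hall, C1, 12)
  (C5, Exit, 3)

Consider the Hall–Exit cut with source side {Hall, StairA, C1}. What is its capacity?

12

Edges leaving {Hall, StairA, C1}: StairA→C5 (5), C1→C5 (7).
Cut capacity = 5 + 7 = 12.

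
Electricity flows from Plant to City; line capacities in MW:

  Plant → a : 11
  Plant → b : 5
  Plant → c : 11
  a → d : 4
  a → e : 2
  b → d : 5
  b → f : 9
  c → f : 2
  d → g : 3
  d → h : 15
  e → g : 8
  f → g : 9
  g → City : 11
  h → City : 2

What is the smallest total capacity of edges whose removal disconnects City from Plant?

13

Augment Plant→a→d→g→City: bottleneck 3, flow now 3.
Augment Plant→a→d→h→City: bottleneck 1, flow now 4.
Augment Plant→a→e→g→City: bottleneck 2, flow now 6.
Augment Plant→b→d→h→City: bottleneck 1, flow now 7.
Augment Plant→b→f→g→City: bottleneck 4, flow now 11.
Augment Plant→c→f→g→City: bottleneck 2, flow now 13.
No augmenting path remains; maximum flow = 13.
By max-flow min-cut, the minimum cut capacity equals the max flow.
In the residual graph, reachable from Plant: {Plant, a, c}.
Min-cut edges: Plant→b (5), a→d (4), a→e (2), c→f (2); capacity 5 + 4 + 2 + 2 = 13.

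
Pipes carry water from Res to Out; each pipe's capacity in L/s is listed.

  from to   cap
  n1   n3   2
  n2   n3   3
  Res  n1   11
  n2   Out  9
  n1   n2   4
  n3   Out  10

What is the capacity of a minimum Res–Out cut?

6

Augment Res→n1→n2→Out: bottleneck 4, flow now 4.
Augment Res→n1→n3→Out: bottleneck 2, flow now 6.
No augmenting path remains; maximum flow = 6.
By max-flow min-cut, the minimum cut capacity equals the max flow.
In the residual graph, reachable from Res: {Res, n1}.
Min-cut edges: n1→n2 (4), n1→n3 (2); capacity 4 + 2 = 6.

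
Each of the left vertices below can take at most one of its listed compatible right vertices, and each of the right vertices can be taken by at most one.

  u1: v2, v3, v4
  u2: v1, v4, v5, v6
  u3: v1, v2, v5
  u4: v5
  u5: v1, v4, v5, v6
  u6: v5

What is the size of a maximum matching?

5

Unit-capacity flow: source→left, listed edges, right→sink; max matching = max flow.
Augmenting path u1→v2 (+1); matched 1.
Augmenting path u2→v1 (+1); matched 2.
Augmenting path u3→v5 (+1); matched 3.
Augmenting path u5→v4 (+1); matched 4.
Augmenting path u4→v5→u3→v1→u2→v6 (+1); matched 5.
No augmenting path remains; maximum matching = 5.
König certificate: {u1, u2, u3, u5, v5} is a vertex cover of size 5 (every listed pair touches it), so no matching can be larger.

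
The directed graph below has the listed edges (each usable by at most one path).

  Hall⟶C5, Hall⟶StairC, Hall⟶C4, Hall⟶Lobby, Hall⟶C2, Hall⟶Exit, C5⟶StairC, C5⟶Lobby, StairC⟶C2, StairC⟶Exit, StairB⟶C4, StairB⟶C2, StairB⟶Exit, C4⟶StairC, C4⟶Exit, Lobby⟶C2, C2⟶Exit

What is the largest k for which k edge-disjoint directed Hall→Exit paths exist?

Assign every edge capacity 1; by Menger, the answer equals the max flow.
Path Hall→Exit (+1); total 1.
Path Hall→StairC→Exit (+1); total 2.
Path Hall→C4→Exit (+1); total 3.
Path Hall→C2→Exit (+1); total 4.
No residual Hall→Exit path; max flow = 4.
Certifying cut of size 4: {C2→Exit, Hall→C4, Hall→Exit, StairC→Exit}.

4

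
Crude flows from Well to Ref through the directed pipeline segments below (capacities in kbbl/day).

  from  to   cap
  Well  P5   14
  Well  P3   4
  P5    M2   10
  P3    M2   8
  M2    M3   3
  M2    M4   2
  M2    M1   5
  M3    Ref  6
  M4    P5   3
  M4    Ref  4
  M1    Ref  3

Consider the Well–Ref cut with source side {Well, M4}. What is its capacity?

25

Edges leaving {Well, M4}: Well→P5 (14), Well→P3 (4), M4→P5 (3), M4→Ref (4).
Cut capacity = 14 + 4 + 3 + 4 = 25.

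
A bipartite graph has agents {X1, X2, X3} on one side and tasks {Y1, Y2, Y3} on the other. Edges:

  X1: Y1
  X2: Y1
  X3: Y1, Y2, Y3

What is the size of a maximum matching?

2

Unit-capacity flow: source→left, listed edges, right→sink; max matching = max flow.
Augmenting path X1→Y1 (+1); matched 1.
Augmenting path X3→Y2 (+1); matched 2.
No augmenting path remains; maximum matching = 2.
König certificate: {X3, Y1} is a vertex cover of size 2 (every listed pair touches it), so no matching can be larger.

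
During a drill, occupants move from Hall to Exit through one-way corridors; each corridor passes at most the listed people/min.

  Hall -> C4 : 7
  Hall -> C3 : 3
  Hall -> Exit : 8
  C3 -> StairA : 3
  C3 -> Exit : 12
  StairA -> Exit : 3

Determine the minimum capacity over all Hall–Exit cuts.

Augment Hall→Exit: bottleneck 8, flow now 8.
Augment Hall→C3→Exit: bottleneck 3, flow now 11.
No augmenting path remains; maximum flow = 11.
By max-flow min-cut, the minimum cut capacity equals the max flow.
In the residual graph, reachable from Hall: {Hall, C4}.
Min-cut edges: Hall→C3 (3), Hall→Exit (8); capacity 3 + 8 = 11.

11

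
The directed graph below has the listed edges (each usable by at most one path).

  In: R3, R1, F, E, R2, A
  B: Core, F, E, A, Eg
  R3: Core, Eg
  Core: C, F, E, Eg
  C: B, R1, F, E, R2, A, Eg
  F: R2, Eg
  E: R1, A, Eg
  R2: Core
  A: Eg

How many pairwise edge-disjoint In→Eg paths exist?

Assign every edge capacity 1; by Menger, the answer equals the max flow.
Path In→R3→Eg (+1); total 1.
Path In→F→Eg (+1); total 2.
Path In→E→Eg (+1); total 3.
Path In→A→Eg (+1); total 4.
Path In→R2→Core→Eg (+1); total 5.
No residual In→Eg path; max flow = 5.
Certifying cut of size 5: {In→A, In→E, In→F, In→R2, In→R3}.

5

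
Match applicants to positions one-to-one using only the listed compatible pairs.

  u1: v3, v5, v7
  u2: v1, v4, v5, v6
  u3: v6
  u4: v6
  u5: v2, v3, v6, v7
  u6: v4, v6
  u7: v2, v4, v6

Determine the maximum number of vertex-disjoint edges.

6

Unit-capacity flow: source→left, listed edges, right→sink; max matching = max flow.
Augmenting path u1→v3 (+1); matched 1.
Augmenting path u2→v1 (+1); matched 2.
Augmenting path u3→v6 (+1); matched 3.
Augmenting path u5→v2 (+1); matched 4.
Augmenting path u6→v4 (+1); matched 5.
Augmenting path u7→v2→u5→v7 (+1); matched 6.
No augmenting path remains; maximum matching = 6.
König certificate: {u1, u2, u5, u6, u7, v6} is a vertex cover of size 6 (every listed pair touches it), so no matching can be larger.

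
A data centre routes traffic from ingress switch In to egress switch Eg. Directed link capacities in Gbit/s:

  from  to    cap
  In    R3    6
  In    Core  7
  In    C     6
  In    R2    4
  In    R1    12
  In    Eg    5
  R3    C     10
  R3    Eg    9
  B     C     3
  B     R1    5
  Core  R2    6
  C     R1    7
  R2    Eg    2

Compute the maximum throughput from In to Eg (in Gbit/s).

Augment In→Eg: bottleneck 5, flow now 5.
Augment In→R3→Eg: bottleneck 6, flow now 11.
Augment In→R2→Eg: bottleneck 2, flow now 13.
No augmenting path remains; maximum flow = 13.
In the residual graph, reachable from In: {In, Core, C, R2, R1}.
Min-cut edges: In→R3 (6), In→Eg (5), R2→Eg (2); capacity 6 + 5 + 2 = 13.
This cut is saturated, so no flow can exceed 13.

13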